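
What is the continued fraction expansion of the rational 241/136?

Run the Euclidean algorithm on 241 and 136; the successive quotients are the partial quotients a_0, a_1, ... (each step inverts the fractional part left over by the previous one):
  241 = 1*136 + 105, so a_0 = 1.
  136 = 1*105 + 31, so a_1 = 1.
  105 = 3*31 + 12, so a_2 = 3.
  31 = 2*12 + 7, so a_3 = 2.
  12 = 1*7 + 5, so a_4 = 1.
  7 = 1*5 + 2, so a_5 = 1.
  5 = 2*2 + 1, so a_6 = 2.
  2 = 2*1 + 0, so a_7 = 2.
The remainder reaches 0 after 8 divisions, so the expansion has 8 partial quotients, read off in order.

[1; 1, 3, 2, 1, 1, 2, 2]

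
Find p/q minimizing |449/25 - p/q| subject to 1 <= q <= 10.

18/1

Expand x = 449/25 as a continued fraction with the Euclidean algorithm:
  449 = 17*25 + 24, so a_0 = 17.
  25 = 1*24 + 1, so a_1 = 1.
  24 = 24*1 + 0, so a_2 = 24.
so x = [17; 1, 24].
Convergents (p_i = a_i*p_{i-1} + p_{i-2}, q_i = a_i*q_{i-1} + q_{i-2} with p_{-2}=0, p_{-1}=1, q_{-2}=1, q_{-1}=0), until the denominator exceeds 10:
  i=0: a_0=17, p_0 = 17*1 + 0 = 17, q_0 = 17*0 + 1 = 1.
  i=1: a_1=1, p_1 = 1*17 + 1 = 18, q_1 = 1*1 + 0 = 1.
  i=2: a_2=24, p_2 = 24*18 + 17 = 449, q_2 = 24*1 + 1 = 25.
q_2 = 25 > 10, so the last convergent with denominator <= 10 is p_1/q_1 = 18/1.
The closest fraction with denominator <= 10 is either p_1/q_1 or the intermediate fraction (k*p_1 + p_0)/(k*q_1 + q_0) with the largest k >= 1 whose denominator stays <= 10; these approach x as k grows, and every other convergent or intermediate fraction in range is farther away.
Largest k: floor((10 - q_0)/q_1) = floor((10 - 1)/1) = 9.
That gives (9*18 + 17)/(9*1 + 1) = 179/10.
Compare the errors: |x - 18/1| = |449*1 - 18*25|/(25*1) = 1/25, and |x - 179/10| = |449*10 - 179*25|/(25*10) = 15/250.
Cross-multiplying, 1*250 = 250 < 375 = 15*25, so 1/25 is smaller: the convergent 18/1 is closer to x than 179/10.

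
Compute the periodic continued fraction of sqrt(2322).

[48; (5, 2, 1, 10, 48, 10, 1, 2, 5, 96)]

Write x_i = (sqrt(2322) + m_i)/d_i with (m_0, d_0) = (0, 1). a_0 = floor(sqrt(2322)) = 48, since 48^2 = 2304 <= 2322 < 2401 = 49^2.
Iterate m_{i+1} = d_i*a_i - m_i, d_{i+1} = (2322 - m_{i+1}^2)/d_i, a_{i+1} = floor((a_0 + m_{i+1})/d_{i+1}):
  m_1 = 1*48 - 0 = 48, d_1 = (2322 - 48^2)/1 = 18/1 = 18, a_1 = floor((48 + 48)/18) = 5.
  m_2 = 18*5 - 48 = 42, d_2 = (2322 - 42^2)/18 = 558/18 = 31, a_2 = floor((48 + 42)/31) = 2.
  m_3 = 31*2 - 42 = 20, d_3 = (2322 - 20^2)/31 = 1922/31 = 62, a_3 = floor((48 + 20)/62) = 1.
  m_4 = 62*1 - 20 = 42, d_4 = (2322 - 42^2)/62 = 558/62 = 9, a_4 = floor((48 + 42)/9) = 10.
  m_5 = 9*10 - 42 = 48, d_5 = (2322 - 48^2)/9 = 18/9 = 2, a_5 = floor((48 + 48)/2) = 48.
  m_6 = 2*48 - 48 = 48, d_6 = (2322 - 48^2)/2 = 18/2 = 9, a_6 = floor((48 + 48)/9) = 10.
  m_7 = 9*10 - 48 = 42, d_7 = (2322 - 42^2)/9 = 558/9 = 62, a_7 = floor((48 + 42)/62) = 1.
  m_8 = 62*1 - 42 = 20, d_8 = (2322 - 20^2)/62 = 1922/62 = 31, a_8 = floor((48 + 20)/31) = 2.
  m_9 = 31*2 - 20 = 42, d_9 = (2322 - 42^2)/31 = 558/31 = 18, a_9 = floor((48 + 42)/18) = 5.
  m_10 = 18*5 - 42 = 48, d_10 = (2322 - 48^2)/18 = 18/18 = 1, a_10 = floor((48 + 48)/1) = 96.
  m_11 = 1*96 - 48 = 48, d_11 = (2322 - 48^2)/1 = 18/1 = 18: (m_11, d_11) = (m_1, d_1) = (48, 18), so from here the quotients repeat a_1, ..., a_10; the period length is 10.
Hence the expansion of sqrt(2322) is a_0 = 48 followed by the repeating block 5, 2, 1, 10, 48, 10, 1, 2, 5, 96 (period 10).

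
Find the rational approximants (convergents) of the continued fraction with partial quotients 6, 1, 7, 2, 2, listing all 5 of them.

6/1, 7/1, 55/8, 117/17, 289/42

Using the convergent recurrence p_i = a_i*p_{i-1} + p_{i-2}, q_i = a_i*q_{i-1} + q_{i-2} with p_{-2}=0, p_{-1}=1, q_{-2}=1, q_{-1}=0:
  i=0: a_0=6, p_0 = 6*1 + 0 = 6, q_0 = 6*0 + 1 = 1.
  i=1: a_1=1, p_1 = 1*6 + 1 = 7, q_1 = 1*1 + 0 = 1.
  i=2: a_2=7, p_2 = 7*7 + 6 = 55, q_2 = 7*1 + 1 = 8.
  i=3: a_3=2, p_3 = 2*55 + 7 = 117, q_3 = 2*8 + 1 = 17.
  i=4: a_4=2, p_4 = 2*117 + 55 = 289, q_4 = 2*17 + 8 = 42.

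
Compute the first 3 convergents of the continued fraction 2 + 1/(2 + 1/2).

Using the convergent recurrence p_i = a_i*p_{i-1} + p_{i-2}, q_i = a_i*q_{i-1} + q_{i-2} with p_{-2}=0, p_{-1}=1, q_{-2}=1, q_{-1}=0:
  i=0: a_0=2, p_0 = 2*1 + 0 = 2, q_0 = 2*0 + 1 = 1.
  i=1: a_1=2, p_1 = 2*2 + 1 = 5, q_1 = 2*1 + 0 = 2.
  i=2: a_2=2, p_2 = 2*5 + 2 = 12, q_2 = 2*2 + 1 = 5.

2/1, 5/2, 12/5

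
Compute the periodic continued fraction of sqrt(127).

[11; (3, 1, 2, 2, 7, 11, 7, 2, 2, 1, 3, 22)]

Write x_i = (sqrt(127) + m_i)/d_i with (m_0, d_0) = (0, 1). a_0 = floor(sqrt(127)) = 11, since 11^2 = 121 <= 127 < 144 = 12^2.
Iterate m_{i+1} = d_i*a_i - m_i, d_{i+1} = (127 - m_{i+1}^2)/d_i, a_{i+1} = floor((a_0 + m_{i+1})/d_{i+1}):
  m_1 = 1*11 - 0 = 11, d_1 = (127 - 11^2)/1 = 6/1 = 6, a_1 = floor((11 + 11)/6) = 3.
  m_2 = 6*3 - 11 = 7, d_2 = (127 - 7^2)/6 = 78/6 = 13, a_2 = floor((11 + 7)/13) = 1.
  m_3 = 13*1 - 7 = 6, d_3 = (127 - 6^2)/13 = 91/13 = 7, a_3 = floor((11 + 6)/7) = 2.
  m_4 = 7*2 - 6 = 8, d_4 = (127 - 8^2)/7 = 63/7 = 9, a_4 = floor((11 + 8)/9) = 2.
  m_5 = 9*2 - 8 = 10, d_5 = (127 - 10^2)/9 = 27/9 = 3, a_5 = floor((11 + 10)/3) = 7.
  m_6 = 3*7 - 10 = 11, d_6 = (127 - 11^2)/3 = 6/3 = 2, a_6 = floor((11 + 11)/2) = 11.
  m_7 = 2*11 - 11 = 11, d_7 = (127 - 11^2)/2 = 6/2 = 3, a_7 = floor((11 + 11)/3) = 7.
  m_8 = 3*7 - 11 = 10, d_8 = (127 - 10^2)/3 = 27/3 = 9, a_8 = floor((11 + 10)/9) = 2.
  m_9 = 9*2 - 10 = 8, d_9 = (127 - 8^2)/9 = 63/9 = 7, a_9 = floor((11 + 8)/7) = 2.
  m_10 = 7*2 - 8 = 6, d_10 = (127 - 6^2)/7 = 91/7 = 13, a_10 = floor((11 + 6)/13) = 1.
  m_11 = 13*1 - 6 = 7, d_11 = (127 - 7^2)/13 = 78/13 = 6, a_11 = floor((11 + 7)/6) = 3.
  m_12 = 6*3 - 7 = 11, d_12 = (127 - 11^2)/6 = 6/6 = 1, a_12 = floor((11 + 11)/1) = 22.
  m_13 = 1*22 - 11 = 11, d_13 = (127 - 11^2)/1 = 6/1 = 6: (m_13, d_13) = (m_1, d_1) = (11, 6), so from here the quotients repeat a_1, ..., a_12; the period length is 12.
Hence the expansion of sqrt(127) is a_0 = 11 followed by the repeating block 3, 1, 2, 2, 7, 11, 7, 2, 2, 1, 3, 22 (period 12).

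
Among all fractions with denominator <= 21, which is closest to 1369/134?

143/14

Expand x = 1369/134 as a continued fraction with the Euclidean algorithm:
  1369 = 10*134 + 29, so a_0 = 10.
  134 = 4*29 + 18, so a_1 = 4.
  29 = 1*18 + 11, so a_2 = 1.
  18 = 1*11 + 7, so a_3 = 1.
  11 = 1*7 + 4, so a_4 = 1.
  7 = 1*4 + 3, so a_5 = 1.
  4 = 1*3 + 1, so a_6 = 1.
  3 = 3*1 + 0, so a_7 = 3.
so x = [10; 4, 1, 1, 1, 1, 1, 3].
Convergents (p_i = a_i*p_{i-1} + p_{i-2}, q_i = a_i*q_{i-1} + q_{i-2} with p_{-2}=0, p_{-1}=1, q_{-2}=1, q_{-1}=0), until the denominator exceeds 21:
  i=0: a_0=10, p_0 = 10*1 + 0 = 10, q_0 = 10*0 + 1 = 1.
  i=1: a_1=4, p_1 = 4*10 + 1 = 41, q_1 = 4*1 + 0 = 4.
  i=2: a_2=1, p_2 = 1*41 + 10 = 51, q_2 = 1*4 + 1 = 5.
  i=3: a_3=1, p_3 = 1*51 + 41 = 92, q_3 = 1*5 + 4 = 9.
  i=4: a_4=1, p_4 = 1*92 + 51 = 143, q_4 = 1*9 + 5 = 14.
  i=5: a_5=1, p_5 = 1*143 + 92 = 235, q_5 = 1*14 + 9 = 23.
q_5 = 23 > 21, so the last convergent with denominator <= 21 is p_4/q_4 = 143/14.
The closest fraction with denominator <= 21 is either p_4/q_4 or the intermediate fraction (k*p_4 + p_3)/(k*q_4 + q_3) with the largest k >= 1 whose denominator stays <= 21; these approach x as k grows, and every other convergent or intermediate fraction in range is farther away.
Largest k: floor((21 - q_3)/q_4) = floor((21 - 9)/14) = 0.
Since k = 0, no intermediate fraction beyond p_4/q_4 has denominator <= 21, so the convergent 143/14 is the closest (its error is |1369*14 - 143*134|/(134*14) = 4/1876).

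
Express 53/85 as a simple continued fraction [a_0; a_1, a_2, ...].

Run the Euclidean algorithm on 53 and 85; the successive quotients are the partial quotients a_0, a_1, ... (each step inverts the fractional part left over by the previous one):
  53 = 0*85 + 53, so a_0 = 0.
  85 = 1*53 + 32, so a_1 = 1.
  53 = 1*32 + 21, so a_2 = 1.
  32 = 1*21 + 11, so a_3 = 1.
  21 = 1*11 + 10, so a_4 = 1.
  11 = 1*10 + 1, so a_5 = 1.
  10 = 10*1 + 0, so a_6 = 10.
The remainder reaches 0 after 7 divisions, so the expansion has 7 partial quotients, read off in order.

[0; 1, 1, 1, 1, 1, 10]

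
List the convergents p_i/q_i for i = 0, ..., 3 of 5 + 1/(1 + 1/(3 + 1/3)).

5/1, 6/1, 23/4, 75/13

Using the convergent recurrence p_i = a_i*p_{i-1} + p_{i-2}, q_i = a_i*q_{i-1} + q_{i-2} with p_{-2}=0, p_{-1}=1, q_{-2}=1, q_{-1}=0:
  i=0: a_0=5, p_0 = 5*1 + 0 = 5, q_0 = 5*0 + 1 = 1.
  i=1: a_1=1, p_1 = 1*5 + 1 = 6, q_1 = 1*1 + 0 = 1.
  i=2: a_2=3, p_2 = 3*6 + 5 = 23, q_2 = 3*1 + 1 = 4.
  i=3: a_3=3, p_3 = 3*23 + 6 = 75, q_3 = 3*4 + 1 = 13.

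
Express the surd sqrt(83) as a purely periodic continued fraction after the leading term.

Write x_i = (sqrt(83) + m_i)/d_i with (m_0, d_0) = (0, 1). a_0 = floor(sqrt(83)) = 9, since 9^2 = 81 <= 83 < 100 = 10^2.
Iterate m_{i+1} = d_i*a_i - m_i, d_{i+1} = (83 - m_{i+1}^2)/d_i, a_{i+1} = floor((a_0 + m_{i+1})/d_{i+1}):
  m_1 = 1*9 - 0 = 9, d_1 = (83 - 9^2)/1 = 2/1 = 2, a_1 = floor((9 + 9)/2) = 9.
  m_2 = 2*9 - 9 = 9, d_2 = (83 - 9^2)/2 = 2/2 = 1, a_2 = floor((9 + 9)/1) = 18.
  m_3 = 1*18 - 9 = 9, d_3 = (83 - 9^2)/1 = 2/1 = 2: (m_3, d_3) = (m_1, d_1) = (9, 2), so from here the quotients repeat a_1, a_2; the period length is 2.
Hence the expansion of sqrt(83) is a_0 = 9 followed by the repeating block 9, 18 (period 2).

[9; (9, 18)]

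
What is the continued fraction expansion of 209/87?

[2; 2, 2, 17]

Run the Euclidean algorithm on 209 and 87; the successive quotients are the partial quotients a_0, a_1, ... (each step inverts the fractional part left over by the previous one):
  209 = 2*87 + 35, so a_0 = 2.
  87 = 2*35 + 17, so a_1 = 2.
  35 = 2*17 + 1, so a_2 = 2.
  17 = 17*1 + 0, so a_3 = 17.
The remainder reaches 0 after 4 divisions, so the expansion has 4 partial quotients, read off in order.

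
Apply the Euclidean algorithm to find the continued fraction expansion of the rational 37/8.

Run the Euclidean algorithm on 37 and 8; the successive quotients are the partial quotients a_0, a_1, ... (each step inverts the fractional part left over by the previous one):
  37 = 4*8 + 5, so a_0 = 4.
  8 = 1*5 + 3, so a_1 = 1.
  5 = 1*3 + 2, so a_2 = 1.
  3 = 1*2 + 1, so a_3 = 1.
  2 = 2*1 + 0, so a_4 = 2.
The remainder reaches 0 after 5 divisions, so the expansion has 5 partial quotients, read off in order.

[4; 1, 1, 1, 2]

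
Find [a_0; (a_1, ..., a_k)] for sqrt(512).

[22; (1, 1, 1, 2, 6, 11, 6, 2, 1, 1, 1, 44)]

Write x_i = (sqrt(512) + m_i)/d_i with (m_0, d_0) = (0, 1). a_0 = floor(sqrt(512)) = 22, since 22^2 = 484 <= 512 < 529 = 23^2.
Iterate m_{i+1} = d_i*a_i - m_i, d_{i+1} = (512 - m_{i+1}^2)/d_i, a_{i+1} = floor((a_0 + m_{i+1})/d_{i+1}):
  m_1 = 1*22 - 0 = 22, d_1 = (512 - 22^2)/1 = 28/1 = 28, a_1 = floor((22 + 22)/28) = 1.
  m_2 = 28*1 - 22 = 6, d_2 = (512 - 6^2)/28 = 476/28 = 17, a_2 = floor((22 + 6)/17) = 1.
  m_3 = 17*1 - 6 = 11, d_3 = (512 - 11^2)/17 = 391/17 = 23, a_3 = floor((22 + 11)/23) = 1.
  m_4 = 23*1 - 11 = 12, d_4 = (512 - 12^2)/23 = 368/23 = 16, a_4 = floor((22 + 12)/16) = 2.
  m_5 = 16*2 - 12 = 20, d_5 = (512 - 20^2)/16 = 112/16 = 7, a_5 = floor((22 + 20)/7) = 6.
  m_6 = 7*6 - 20 = 22, d_6 = (512 - 22^2)/7 = 28/7 = 4, a_6 = floor((22 + 22)/4) = 11.
  m_7 = 4*11 - 22 = 22, d_7 = (512 - 22^2)/4 = 28/4 = 7, a_7 = floor((22 + 22)/7) = 6.
  m_8 = 7*6 - 22 = 20, d_8 = (512 - 20^2)/7 = 112/7 = 16, a_8 = floor((22 + 20)/16) = 2.
  m_9 = 16*2 - 20 = 12, d_9 = (512 - 12^2)/16 = 368/16 = 23, a_9 = floor((22 + 12)/23) = 1.
  m_10 = 23*1 - 12 = 11, d_10 = (512 - 11^2)/23 = 391/23 = 17, a_10 = floor((22 + 11)/17) = 1.
  m_11 = 17*1 - 11 = 6, d_11 = (512 - 6^2)/17 = 476/17 = 28, a_11 = floor((22 + 6)/28) = 1.
  m_12 = 28*1 - 6 = 22, d_12 = (512 - 22^2)/28 = 28/28 = 1, a_12 = floor((22 + 22)/1) = 44.
  m_13 = 1*44 - 22 = 22, d_13 = (512 - 22^2)/1 = 28/1 = 28: (m_13, d_13) = (m_1, d_1) = (22, 28), so from here the quotients repeat a_1, ..., a_12; the period length is 12.
Hence the expansion of sqrt(512) is a_0 = 22 followed by the repeating block 1, 1, 1, 2, 6, 11, 6, 2, 1, 1, 1, 44 (period 12).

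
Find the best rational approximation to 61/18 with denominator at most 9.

17/5

Expand x = 61/18 as a continued fraction with the Euclidean algorithm:
  61 = 3*18 + 7, so a_0 = 3.
  18 = 2*7 + 4, so a_1 = 2.
  7 = 1*4 + 3, so a_2 = 1.
  4 = 1*3 + 1, so a_3 = 1.
  3 = 3*1 + 0, so a_4 = 3.
so x = [3; 2, 1, 1, 3].
Convergents (p_i = a_i*p_{i-1} + p_{i-2}, q_i = a_i*q_{i-1} + q_{i-2} with p_{-2}=0, p_{-1}=1, q_{-2}=1, q_{-1}=0), until the denominator exceeds 9:
  i=0: a_0=3, p_0 = 3*1 + 0 = 3, q_0 = 3*0 + 1 = 1.
  i=1: a_1=2, p_1 = 2*3 + 1 = 7, q_1 = 2*1 + 0 = 2.
  i=2: a_2=1, p_2 = 1*7 + 3 = 10, q_2 = 1*2 + 1 = 3.
  i=3: a_3=1, p_3 = 1*10 + 7 = 17, q_3 = 1*3 + 2 = 5.
  i=4: a_4=3, p_4 = 3*17 + 10 = 61, q_4 = 3*5 + 3 = 18.
q_4 = 18 > 9, so the last convergent with denominator <= 9 is p_3/q_3 = 17/5.
The closest fraction with denominator <= 9 is either p_3/q_3 or the intermediate fraction (k*p_3 + p_2)/(k*q_3 + q_2) with the largest k >= 1 whose denominator stays <= 9; these approach x as k grows, and every other convergent or intermediate fraction in range is farther away.
Largest k: floor((9 - q_2)/q_3) = floor((9 - 3)/5) = 1.
That gives (1*17 + 10)/(1*5 + 3) = 27/8.
Compare the errors: |x - 17/5| = |61*5 - 17*18|/(18*5) = 1/90, and |x - 27/8| = |61*8 - 27*18|/(18*8) = 2/144.
Cross-multiplying, 1*144 = 144 < 180 = 2*90, so 1/90 is smaller: the convergent 17/5 is closer to x than 27/8.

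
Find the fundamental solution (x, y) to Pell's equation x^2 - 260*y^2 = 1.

First expand sqrt(260) as a continued fraction. With x_i = (sqrt(260) + m_i)/d_i and (m_0, d_0) = (0, 1): a_0 = floor(sqrt(260)) = 16, since 16^2 = 256 <= 260 < 289 = 17^2.
Iterate m_{i+1} = d_i*a_i - m_i, d_{i+1} = (260 - m_{i+1}^2)/d_i, a_{i+1} = floor((a_0 + m_{i+1})/d_{i+1}):
  m_1 = 1*16 - 0 = 16, d_1 = (260 - 16^2)/1 = 4/1 = 4, a_1 = floor((16 + 16)/4) = 8.
  m_2 = 4*8 - 16 = 16, d_2 = (260 - 16^2)/4 = 4/4 = 1, a_2 = floor((16 + 16)/1) = 32.
  m_3 = 1*32 - 16 = 16, d_3 = (260 - 16^2)/1 = 4/1 = 4: (m_3, d_3) = (m_1, d_1) = (16, 4), so from here the quotients repeat a_1, a_2; the period length is 2.
So sqrt(260) = [16; (8, 32)] with period length k = 2.
k is even, so the fundamental solution of x^2 - 260y^2 = 1 is (p_{k-1}, q_{k-1}) = (p_1, q_1); compute convergents through index 1.
Convergents (p_i = a_i*p_{i-1} + p_{i-2}, q_i = a_i*q_{i-1} + q_{i-2} with p_{-2}=0, p_{-1}=1, q_{-2}=1, q_{-1}=0):
  i=0: a_0=16, p_0 = 16*1 + 0 = 16, q_0 = 16*0 + 1 = 1.
  i=1: a_1=8, p_1 = 8*16 + 1 = 129, q_1 = 8*1 + 0 = 8.
Check: 129^2 - 260*8^2 = 16641 - 16640 = 1, so (x, y) = (129, 8) solves the equation, and by the theorem it is the least positive solution.

(x, y) = (129, 8)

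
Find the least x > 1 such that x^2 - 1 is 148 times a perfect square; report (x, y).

(x, y) = (73, 6)

First expand sqrt(148) as a continued fraction. With x_i = (sqrt(148) + m_i)/d_i and (m_0, d_0) = (0, 1): a_0 = floor(sqrt(148)) = 12, since 12^2 = 144 <= 148 < 169 = 13^2.
Iterate m_{i+1} = d_i*a_i - m_i, d_{i+1} = (148 - m_{i+1}^2)/d_i, a_{i+1} = floor((a_0 + m_{i+1})/d_{i+1}):
  m_1 = 1*12 - 0 = 12, d_1 = (148 - 12^2)/1 = 4/1 = 4, a_1 = floor((12 + 12)/4) = 6.
  m_2 = 4*6 - 12 = 12, d_2 = (148 - 12^2)/4 = 4/4 = 1, a_2 = floor((12 + 12)/1) = 24.
  m_3 = 1*24 - 12 = 12, d_3 = (148 - 12^2)/1 = 4/1 = 4: (m_3, d_3) = (m_1, d_1) = (12, 4), so from here the quotients repeat a_1, a_2; the period length is 2.
So sqrt(148) = [12; (6, 24)] with period length k = 2.
k is even, so the fundamental solution of x^2 - 148y^2 = 1 is (p_{k-1}, q_{k-1}) = (p_1, q_1); compute convergents through index 1.
Convergents (p_i = a_i*p_{i-1} + p_{i-2}, q_i = a_i*q_{i-1} + q_{i-2} with p_{-2}=0, p_{-1}=1, q_{-2}=1, q_{-1}=0):
  i=0: a_0=12, p_0 = 12*1 + 0 = 12, q_0 = 12*0 + 1 = 1.
  i=1: a_1=6, p_1 = 6*12 + 1 = 73, q_1 = 6*1 + 0 = 6.
Check: 73^2 - 148*6^2 = 5329 - 5328 = 1, so (x, y) = (73, 6) solves the equation, and by the theorem it is the least positive solution.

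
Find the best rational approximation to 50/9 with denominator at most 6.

28/5

Expand x = 50/9 as a continued fraction with the Euclidean algorithm:
  50 = 5*9 + 5, so a_0 = 5.
  9 = 1*5 + 4, so a_1 = 1.
  5 = 1*4 + 1, so a_2 = 1.
  4 = 4*1 + 0, so a_3 = 4.
so x = [5; 1, 1, 4].
Convergents (p_i = a_i*p_{i-1} + p_{i-2}, q_i = a_i*q_{i-1} + q_{i-2} with p_{-2}=0, p_{-1}=1, q_{-2}=1, q_{-1}=0), until the denominator exceeds 6:
  i=0: a_0=5, p_0 = 5*1 + 0 = 5, q_0 = 5*0 + 1 = 1.
  i=1: a_1=1, p_1 = 1*5 + 1 = 6, q_1 = 1*1 + 0 = 1.
  i=2: a_2=1, p_2 = 1*6 + 5 = 11, q_2 = 1*1 + 1 = 2.
  i=3: a_3=4, p_3 = 4*11 + 6 = 50, q_3 = 4*2 + 1 = 9.
q_3 = 9 > 6, so the last convergent with denominator <= 6 is p_2/q_2 = 11/2.
The closest fraction with denominator <= 6 is either p_2/q_2 or the intermediate fraction (k*p_2 + p_1)/(k*q_2 + q_1) with the largest k >= 1 whose denominator stays <= 6; these approach x as k grows, and every other convergent or intermediate fraction in range is farther away.
Largest k: floor((6 - q_1)/q_2) = floor((6 - 1)/2) = 2.
That gives (2*11 + 6)/(2*2 + 1) = 28/5.
Compare the errors: |x - 11/2| = |50*2 - 11*9|/(9*2) = 1/18, and |x - 28/5| = |50*5 - 28*9|/(9*5) = 2/45.
Cross-multiplying, 2*18 = 36 < 45 = 1*45, so 2/45 is smaller: the intermediate fraction 28/5 is closer to x than 11/2.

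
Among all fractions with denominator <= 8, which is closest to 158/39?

4/1

Expand x = 158/39 as a continued fraction with the Euclidean algorithm:
  158 = 4*39 + 2, so a_0 = 4.
  39 = 19*2 + 1, so a_1 = 19.
  2 = 2*1 + 0, so a_2 = 2.
so x = [4; 19, 2].
Convergents (p_i = a_i*p_{i-1} + p_{i-2}, q_i = a_i*q_{i-1} + q_{i-2} with p_{-2}=0, p_{-1}=1, q_{-2}=1, q_{-1}=0), until the denominator exceeds 8:
  i=0: a_0=4, p_0 = 4*1 + 0 = 4, q_0 = 4*0 + 1 = 1.
  i=1: a_1=19, p_1 = 19*4 + 1 = 77, q_1 = 19*1 + 0 = 19.
q_1 = 19 > 8, so the last convergent with denominator <= 8 is p_0/q_0 = 4/1.
The closest fraction with denominator <= 8 is either p_0/q_0 or the intermediate fraction (k*p_0 + p_{-1})/(k*q_0 + q_{-1}) with the largest k >= 1 whose denominator stays <= 8; these approach x as k grows, and every other convergent or intermediate fraction in range is farther away.
Largest k: floor((8 - q_{-1})/q_0) = floor((8 - 0)/1) = 8 (using the seeds p_{-1} = 1, q_{-1} = 0).
That gives (8*4 + 1)/(8*1 + 0) = 33/8.
Compare the errors: |x - 4/1| = |158*1 - 4*39|/(39*1) = 2/39, and |x - 33/8| = |158*8 - 33*39|/(39*8) = 23/312.
Cross-multiplying, 2*312 = 624 < 897 = 23*39, so 2/39 is smaller: the convergent 4/1 is closer to x than 33/8.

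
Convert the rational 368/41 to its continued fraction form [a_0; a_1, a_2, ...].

Run the Euclidean algorithm on 368 and 41; the successive quotients are the partial quotients a_0, a_1, ... (each step inverts the fractional part left over by the previous one):
  368 = 8*41 + 40, so a_0 = 8.
  41 = 1*40 + 1, so a_1 = 1.
  40 = 40*1 + 0, so a_2 = 40.
The remainder reaches 0 after 3 divisions, so the expansion has 3 partial quotients, read off in order.

[8; 1, 40]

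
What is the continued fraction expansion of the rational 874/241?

Run the Euclidean algorithm on 874 and 241; the successive quotients are the partial quotients a_0, a_1, ... (each step inverts the fractional part left over by the previous one):
  874 = 3*241 + 151, so a_0 = 3.
  241 = 1*151 + 90, so a_1 = 1.
  151 = 1*90 + 61, so a_2 = 1.
  90 = 1*61 + 29, so a_3 = 1.
  61 = 2*29 + 3, so a_4 = 2.
  29 = 9*3 + 2, so a_5 = 9.
  3 = 1*2 + 1, so a_6 = 1.
  2 = 2*1 + 0, so a_7 = 2.
The remainder reaches 0 after 8 divisions, so the expansion has 8 partial quotients, read off in order.

[3; 1, 1, 1, 2, 9, 1, 2]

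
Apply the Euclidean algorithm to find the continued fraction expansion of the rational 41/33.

[1; 4, 8]

Run the Euclidean algorithm on 41 and 33; the successive quotients are the partial quotients a_0, a_1, ... (each step inverts the fractional part left over by the previous one):
  41 = 1*33 + 8, so a_0 = 1.
  33 = 4*8 + 1, so a_1 = 4.
  8 = 8*1 + 0, so a_2 = 8.
The remainder reaches 0 after 3 divisions, so the expansion has 3 partial quotients, read off in order.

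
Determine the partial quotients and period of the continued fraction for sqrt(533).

Write x_i = (sqrt(533) + m_i)/d_i with (m_0, d_0) = (0, 1). a_0 = floor(sqrt(533)) = 23, since 23^2 = 529 <= 533 < 576 = 24^2.
Iterate m_{i+1} = d_i*a_i - m_i, d_{i+1} = (533 - m_{i+1}^2)/d_i, a_{i+1} = floor((a_0 + m_{i+1})/d_{i+1}):
  m_1 = 1*23 - 0 = 23, d_1 = (533 - 23^2)/1 = 4/1 = 4, a_1 = floor((23 + 23)/4) = 11.
  m_2 = 4*11 - 23 = 21, d_2 = (533 - 21^2)/4 = 92/4 = 23, a_2 = floor((23 + 21)/23) = 1.
  m_3 = 23*1 - 21 = 2, d_3 = (533 - 2^2)/23 = 529/23 = 23, a_3 = floor((23 + 2)/23) = 1.
  m_4 = 23*1 - 2 = 21, d_4 = (533 - 21^2)/23 = 92/23 = 4, a_4 = floor((23 + 21)/4) = 11.
  m_5 = 4*11 - 21 = 23, d_5 = (533 - 23^2)/4 = 4/4 = 1, a_5 = floor((23 + 23)/1) = 46.
  m_6 = 1*46 - 23 = 23, d_6 = (533 - 23^2)/1 = 4/1 = 4: (m_6, d_6) = (m_1, d_1) = (23, 4), so from here the quotients repeat a_1, ..., a_5; the period length is 5.
Hence the expansion of sqrt(533) is a_0 = 23 followed by the repeating block 11, 1, 1, 11, 46 (period 5).

[23; (11, 1, 1, 11, 46)]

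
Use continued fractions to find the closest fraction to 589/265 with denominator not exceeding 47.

Expand x = 589/265 as a continued fraction with the Euclidean algorithm:
  589 = 2*265 + 59, so a_0 = 2.
  265 = 4*59 + 29, so a_1 = 4.
  59 = 2*29 + 1, so a_2 = 2.
  29 = 29*1 + 0, so a_3 = 29.
so x = [2; 4, 2, 29].
Convergents (p_i = a_i*p_{i-1} + p_{i-2}, q_i = a_i*q_{i-1} + q_{i-2} with p_{-2}=0, p_{-1}=1, q_{-2}=1, q_{-1}=0), until the denominator exceeds 47:
  i=0: a_0=2, p_0 = 2*1 + 0 = 2, q_0 = 2*0 + 1 = 1.
  i=1: a_1=4, p_1 = 4*2 + 1 = 9, q_1 = 4*1 + 0 = 4.
  i=2: a_2=2, p_2 = 2*9 + 2 = 20, q_2 = 2*4 + 1 = 9.
  i=3: a_3=29, p_3 = 29*20 + 9 = 589, q_3 = 29*9 + 4 = 265.
q_3 = 265 > 47, so the last convergent with denominator <= 47 is p_2/q_2 = 20/9.
The closest fraction with denominator <= 47 is either p_2/q_2 or the intermediate fraction (k*p_2 + p_1)/(k*q_2 + q_1) with the largest k >= 1 whose denominator stays <= 47; these approach x as k grows, and every other convergent or intermediate fraction in range is farther away.
Largest k: floor((47 - q_1)/q_2) = floor((47 - 4)/9) = 4.
That gives (4*20 + 9)/(4*9 + 4) = 89/40.
Compare the errors: |x - 20/9| = |589*9 - 20*265|/(265*9) = 1/2385, and |x - 89/40| = |589*40 - 89*265|/(265*40) = 25/10600.
Cross-multiplying, 1*10600 = 10600 < 59625 = 25*2385, so 1/2385 is smaller: the convergent 20/9 is closer to x than 89/40.

20/9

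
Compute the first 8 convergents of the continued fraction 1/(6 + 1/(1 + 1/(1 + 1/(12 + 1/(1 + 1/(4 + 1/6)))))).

Using the convergent recurrence p_i = a_i*p_{i-1} + p_{i-2}, q_i = a_i*q_{i-1} + q_{i-2} with p_{-2}=0, p_{-1}=1, q_{-2}=1, q_{-1}=0:
  i=0: a_0=0, p_0 = 0*1 + 0 = 0, q_0 = 0*0 + 1 = 1.
  i=1: a_1=6, p_1 = 6*0 + 1 = 1, q_1 = 6*1 + 0 = 6.
  i=2: a_2=1, p_2 = 1*1 + 0 = 1, q_2 = 1*6 + 1 = 7.
  i=3: a_3=1, p_3 = 1*1 + 1 = 2, q_3 = 1*7 + 6 = 13.
  i=4: a_4=12, p_4 = 12*2 + 1 = 25, q_4 = 12*13 + 7 = 163.
  i=5: a_5=1, p_5 = 1*25 + 2 = 27, q_5 = 1*163 + 13 = 176.
  i=6: a_6=4, p_6 = 4*27 + 25 = 133, q_6 = 4*176 + 163 = 867.
  i=7: a_7=6, p_7 = 6*133 + 27 = 825, q_7 = 6*867 + 176 = 5378.

0/1, 1/6, 1/7, 2/13, 25/163, 27/176, 133/867, 825/5378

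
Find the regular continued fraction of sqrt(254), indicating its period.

Write x_i = (sqrt(254) + m_i)/d_i with (m_0, d_0) = (0, 1). a_0 = floor(sqrt(254)) = 15, since 15^2 = 225 <= 254 < 256 = 16^2.
Iterate m_{i+1} = d_i*a_i - m_i, d_{i+1} = (254 - m_{i+1}^2)/d_i, a_{i+1} = floor((a_0 + m_{i+1})/d_{i+1}):
  m_1 = 1*15 - 0 = 15, d_1 = (254 - 15^2)/1 = 29/1 = 29, a_1 = floor((15 + 15)/29) = 1.
  m_2 = 29*1 - 15 = 14, d_2 = (254 - 14^2)/29 = 58/29 = 2, a_2 = floor((15 + 14)/2) = 14.
  m_3 = 2*14 - 14 = 14, d_3 = (254 - 14^2)/2 = 58/2 = 29, a_3 = floor((15 + 14)/29) = 1.
  m_4 = 29*1 - 14 = 15, d_4 = (254 - 15^2)/29 = 29/29 = 1, a_4 = floor((15 + 15)/1) = 30.
  m_5 = 1*30 - 15 = 15, d_5 = (254 - 15^2)/1 = 29/1 = 29: (m_5, d_5) = (m_1, d_1) = (15, 29), so from here the quotients repeat a_1, ..., a_4; the period length is 4.
Hence the expansion of sqrt(254) is a_0 = 15 followed by the repeating block 1, 14, 1, 30 (period 4).

[15; (1, 14, 1, 30)]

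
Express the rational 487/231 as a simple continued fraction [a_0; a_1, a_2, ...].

[2; 9, 4, 6]

Run the Euclidean algorithm on 487 and 231; the successive quotients are the partial quotients a_0, a_1, ... (each step inverts the fractional part left over by the previous one):
  487 = 2*231 + 25, so a_0 = 2.
  231 = 9*25 + 6, so a_1 = 9.
  25 = 4*6 + 1, so a_2 = 4.
  6 = 6*1 + 0, so a_3 = 6.
The remainder reaches 0 after 4 divisions, so the expansion has 4 partial quotients, read off in order.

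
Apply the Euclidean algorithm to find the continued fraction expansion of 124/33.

[3; 1, 3, 8]

Run the Euclidean algorithm on 124 and 33; the successive quotients are the partial quotients a_0, a_1, ... (each step inverts the fractional part left over by the previous one):
  124 = 3*33 + 25, so a_0 = 3.
  33 = 1*25 + 8, so a_1 = 1.
  25 = 3*8 + 1, so a_2 = 3.
  8 = 8*1 + 0, so a_3 = 8.
The remainder reaches 0 after 4 divisions, so the expansion has 4 partial quotients, read off in order.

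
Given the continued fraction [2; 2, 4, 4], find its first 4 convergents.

2/1, 5/2, 22/9, 93/38

Using the convergent recurrence p_i = a_i*p_{i-1} + p_{i-2}, q_i = a_i*q_{i-1} + q_{i-2} with p_{-2}=0, p_{-1}=1, q_{-2}=1, q_{-1}=0:
  i=0: a_0=2, p_0 = 2*1 + 0 = 2, q_0 = 2*0 + 1 = 1.
  i=1: a_1=2, p_1 = 2*2 + 1 = 5, q_1 = 2*1 + 0 = 2.
  i=2: a_2=4, p_2 = 4*5 + 2 = 22, q_2 = 4*2 + 1 = 9.
  i=3: a_3=4, p_3 = 4*22 + 5 = 93, q_3 = 4*9 + 2 = 38.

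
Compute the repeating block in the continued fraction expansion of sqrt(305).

[17; (2, 6, 2, 34)]

Write x_i = (sqrt(305) + m_i)/d_i with (m_0, d_0) = (0, 1). a_0 = floor(sqrt(305)) = 17, since 17^2 = 289 <= 305 < 324 = 18^2.
Iterate m_{i+1} = d_i*a_i - m_i, d_{i+1} = (305 - m_{i+1}^2)/d_i, a_{i+1} = floor((a_0 + m_{i+1})/d_{i+1}):
  m_1 = 1*17 - 0 = 17, d_1 = (305 - 17^2)/1 = 16/1 = 16, a_1 = floor((17 + 17)/16) = 2.
  m_2 = 16*2 - 17 = 15, d_2 = (305 - 15^2)/16 = 80/16 = 5, a_2 = floor((17 + 15)/5) = 6.
  m_3 = 5*6 - 15 = 15, d_3 = (305 - 15^2)/5 = 80/5 = 16, a_3 = floor((17 + 15)/16) = 2.
  m_4 = 16*2 - 15 = 17, d_4 = (305 - 17^2)/16 = 16/16 = 1, a_4 = floor((17 + 17)/1) = 34.
  m_5 = 1*34 - 17 = 17, d_5 = (305 - 17^2)/1 = 16/1 = 16: (m_5, d_5) = (m_1, d_1) = (17, 16), so from here the quotients repeat a_1, ..., a_4; the period length is 4.
Hence the expansion of sqrt(305) is a_0 = 17 followed by the repeating block 2, 6, 2, 34 (period 4).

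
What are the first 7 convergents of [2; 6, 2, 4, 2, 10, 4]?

Using the convergent recurrence p_i = a_i*p_{i-1} + p_{i-2}, q_i = a_i*q_{i-1} + q_{i-2} with p_{-2}=0, p_{-1}=1, q_{-2}=1, q_{-1}=0:
  i=0: a_0=2, p_0 = 2*1 + 0 = 2, q_0 = 2*0 + 1 = 1.
  i=1: a_1=6, p_1 = 6*2 + 1 = 13, q_1 = 6*1 + 0 = 6.
  i=2: a_2=2, p_2 = 2*13 + 2 = 28, q_2 = 2*6 + 1 = 13.
  i=3: a_3=4, p_3 = 4*28 + 13 = 125, q_3 = 4*13 + 6 = 58.
  i=4: a_4=2, p_4 = 2*125 + 28 = 278, q_4 = 2*58 + 13 = 129.
  i=5: a_5=10, p_5 = 10*278 + 125 = 2905, q_5 = 10*129 + 58 = 1348.
  i=6: a_6=4, p_6 = 4*2905 + 278 = 11898, q_6 = 4*1348 + 129 = 5521.

2/1, 13/6, 28/13, 125/58, 278/129, 2905/1348, 11898/5521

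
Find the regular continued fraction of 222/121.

Run the Euclidean algorithm on 222 and 121; the successive quotients are the partial quotients a_0, a_1, ... (each step inverts the fractional part left over by the previous one):
  222 = 1*121 + 101, so a_0 = 1.
  121 = 1*101 + 20, so a_1 = 1.
  101 = 5*20 + 1, so a_2 = 5.
  20 = 20*1 + 0, so a_3 = 20.
The remainder reaches 0 after 4 divisions, so the expansion has 4 partial quotients, read off in order.

[1; 1, 5, 20]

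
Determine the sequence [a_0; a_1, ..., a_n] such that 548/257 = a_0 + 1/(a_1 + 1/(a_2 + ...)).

[2; 7, 1, 1, 3, 1, 3]

Run the Euclidean algorithm on 548 and 257; the successive quotients are the partial quotients a_0, a_1, ... (each step inverts the fractional part left over by the previous one):
  548 = 2*257 + 34, so a_0 = 2.
  257 = 7*34 + 19, so a_1 = 7.
  34 = 1*19 + 15, so a_2 = 1.
  19 = 1*15 + 4, so a_3 = 1.
  15 = 3*4 + 3, so a_4 = 3.
  4 = 1*3 + 1, so a_5 = 1.
  3 = 3*1 + 0, so a_6 = 3.
The remainder reaches 0 after 7 divisions, so the expansion has 7 partial quotients, read off in order.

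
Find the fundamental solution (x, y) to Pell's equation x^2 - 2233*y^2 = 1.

First expand sqrt(2233) as a continued fraction. With x_i = (sqrt(2233) + m_i)/d_i and (m_0, d_0) = (0, 1): a_0 = floor(sqrt(2233)) = 47, since 47^2 = 2209 <= 2233 < 2304 = 48^2.
Iterate m_{i+1} = d_i*a_i - m_i, d_{i+1} = (2233 - m_{i+1}^2)/d_i, a_{i+1} = floor((a_0 + m_{i+1})/d_{i+1}):
  m_1 = 1*47 - 0 = 47, d_1 = (2233 - 47^2)/1 = 24/1 = 24, a_1 = floor((47 + 47)/24) = 3.
  m_2 = 24*3 - 47 = 25, d_2 = (2233 - 25^2)/24 = 1608/24 = 67, a_2 = floor((47 + 25)/67) = 1.
  m_3 = 67*1 - 25 = 42, d_3 = (2233 - 42^2)/67 = 469/67 = 7, a_3 = floor((47 + 42)/7) = 12.
  m_4 = 7*12 - 42 = 42, d_4 = (2233 - 42^2)/7 = 469/7 = 67, a_4 = floor((47 + 42)/67) = 1.
  m_5 = 67*1 - 42 = 25, d_5 = (2233 - 25^2)/67 = 1608/67 = 24, a_5 = floor((47 + 25)/24) = 3.
  m_6 = 24*3 - 25 = 47, d_6 = (2233 - 47^2)/24 = 24/24 = 1, a_6 = floor((47 + 47)/1) = 94.
  m_7 = 1*94 - 47 = 47, d_7 = (2233 - 47^2)/1 = 24/1 = 24: (m_7, d_7) = (m_1, d_1) = (47, 24), so from here the quotients repeat a_1, ..., a_6; the period length is 6.
So sqrt(2233) = [47; (3, 1, 12, 1, 3, 94)] with period length k = 6.
k is even, so the fundamental solution of x^2 - 2233y^2 = 1 is (p_{k-1}, q_{k-1}) = (p_5, q_5); compute convergents through index 5.
Convergents (p_i = a_i*p_{i-1} + p_{i-2}, q_i = a_i*q_{i-1} + q_{i-2} with p_{-2}=0, p_{-1}=1, q_{-2}=1, q_{-1}=0):
  i=0: a_0=47, p_0 = 47*1 + 0 = 47, q_0 = 47*0 + 1 = 1.
  i=1: a_1=3, p_1 = 3*47 + 1 = 142, q_1 = 3*1 + 0 = 3.
  i=2: a_2=1, p_2 = 1*142 + 47 = 189, q_2 = 1*3 + 1 = 4.
  i=3: a_3=12, p_3 = 12*189 + 142 = 2410, q_3 = 12*4 + 3 = 51.
  i=4: a_4=1, p_4 = 1*2410 + 189 = 2599, q_4 = 1*51 + 4 = 55.
  i=5: a_5=3, p_5 = 3*2599 + 2410 = 10207, q_5 = 3*55 + 51 = 216.
Check: 10207^2 - 2233*216^2 = 104182849 - 104182848 = 1, so (x, y) = (10207, 216) solves the equation, and by the theorem it is the least positive solution.

(x, y) = (10207, 216)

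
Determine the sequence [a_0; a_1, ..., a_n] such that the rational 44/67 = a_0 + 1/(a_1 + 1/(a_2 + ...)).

[0; 1, 1, 1, 10, 2]

Run the Euclidean algorithm on 44 and 67; the successive quotients are the partial quotients a_0, a_1, ... (each step inverts the fractional part left over by the previous one):
  44 = 0*67 + 44, so a_0 = 0.
  67 = 1*44 + 23, so a_1 = 1.
  44 = 1*23 + 21, so a_2 = 1.
  23 = 1*21 + 2, so a_3 = 1.
  21 = 10*2 + 1, so a_4 = 10.
  2 = 2*1 + 0, so a_5 = 2.
The remainder reaches 0 after 6 divisions, so the expansion has 6 partial quotients, read off in order.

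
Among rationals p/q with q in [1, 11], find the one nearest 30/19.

11/7

Expand x = 30/19 as a continued fraction with the Euclidean algorithm:
  30 = 1*19 + 11, so a_0 = 1.
  19 = 1*11 + 8, so a_1 = 1.
  11 = 1*8 + 3, so a_2 = 1.
  8 = 2*3 + 2, so a_3 = 2.
  3 = 1*2 + 1, so a_4 = 1.
  2 = 2*1 + 0, so a_5 = 2.
so x = [1; 1, 1, 2, 1, 2].
Convergents (p_i = a_i*p_{i-1} + p_{i-2}, q_i = a_i*q_{i-1} + q_{i-2} with p_{-2}=0, p_{-1}=1, q_{-2}=1, q_{-1}=0), until the denominator exceeds 11:
  i=0: a_0=1, p_0 = 1*1 + 0 = 1, q_0 = 1*0 + 1 = 1.
  i=1: a_1=1, p_1 = 1*1 + 1 = 2, q_1 = 1*1 + 0 = 1.
  i=2: a_2=1, p_2 = 1*2 + 1 = 3, q_2 = 1*1 + 1 = 2.
  i=3: a_3=2, p_3 = 2*3 + 2 = 8, q_3 = 2*2 + 1 = 5.
  i=4: a_4=1, p_4 = 1*8 + 3 = 11, q_4 = 1*5 + 2 = 7.
  i=5: a_5=2, p_5 = 2*11 + 8 = 30, q_5 = 2*7 + 5 = 19.
q_5 = 19 > 11, so the last convergent with denominator <= 11 is p_4/q_4 = 11/7.
The closest fraction with denominator <= 11 is either p_4/q_4 or the intermediate fraction (k*p_4 + p_3)/(k*q_4 + q_3) with the largest k >= 1 whose denominator stays <= 11; these approach x as k grows, and every other convergent or intermediate fraction in range is farther away.
Largest k: floor((11 - q_3)/q_4) = floor((11 - 5)/7) = 0.
Since k = 0, no intermediate fraction beyond p_4/q_4 has denominator <= 11, so the convergent 11/7 is the closest (its error is |30*7 - 11*19|/(19*7) = 1/133).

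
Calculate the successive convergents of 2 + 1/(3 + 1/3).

Using the convergent recurrence p_i = a_i*p_{i-1} + p_{i-2}, q_i = a_i*q_{i-1} + q_{i-2} with p_{-2}=0, p_{-1}=1, q_{-2}=1, q_{-1}=0:
  i=0: a_0=2, p_0 = 2*1 + 0 = 2, q_0 = 2*0 + 1 = 1.
  i=1: a_1=3, p_1 = 3*2 + 1 = 7, q_1 = 3*1 + 0 = 3.
  i=2: a_2=3, p_2 = 3*7 + 2 = 23, q_2 = 3*3 + 1 = 10.

2/1, 7/3, 23/10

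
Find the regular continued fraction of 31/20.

Run the Euclidean algorithm on 31 and 20; the successive quotients are the partial quotients a_0, a_1, ... (each step inverts the fractional part left over by the previous one):
  31 = 1*20 + 11, so a_0 = 1.
  20 = 1*11 + 9, so a_1 = 1.
  11 = 1*9 + 2, so a_2 = 1.
  9 = 4*2 + 1, so a_3 = 4.
  2 = 2*1 + 0, so a_4 = 2.
The remainder reaches 0 after 5 divisions, so the expansion has 5 partial quotients, read off in order.

[1; 1, 1, 4, 2]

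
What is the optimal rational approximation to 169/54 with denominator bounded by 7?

Expand x = 169/54 as a continued fraction with the Euclidean algorithm:
  169 = 3*54 + 7, so a_0 = 3.
  54 = 7*7 + 5, so a_1 = 7.
  7 = 1*5 + 2, so a_2 = 1.
  5 = 2*2 + 1, so a_3 = 2.
  2 = 2*1 + 0, so a_4 = 2.
so x = [3; 7, 1, 2, 2].
Convergents (p_i = a_i*p_{i-1} + p_{i-2}, q_i = a_i*q_{i-1} + q_{i-2} with p_{-2}=0, p_{-1}=1, q_{-2}=1, q_{-1}=0), until the denominator exceeds 7:
  i=0: a_0=3, p_0 = 3*1 + 0 = 3, q_0 = 3*0 + 1 = 1.
  i=1: a_1=7, p_1 = 7*3 + 1 = 22, q_1 = 7*1 + 0 = 7.
  i=2: a_2=1, p_2 = 1*22 + 3 = 25, q_2 = 1*7 + 1 = 8.
q_2 = 8 > 7, so the last convergent with denominator <= 7 is p_1/q_1 = 22/7.
The closest fraction with denominator <= 7 is either p_1/q_1 or the intermediate fraction (k*p_1 + p_0)/(k*q_1 + q_0) with the largest k >= 1 whose denominator stays <= 7; these approach x as k grows, and every other convergent or intermediate fraction in range is farther away.
Largest k: floor((7 - q_0)/q_1) = floor((7 - 1)/7) = 0.
Since k = 0, no intermediate fraction beyond p_1/q_1 has denominator <= 7, so the convergent 22/7 is the closest (its error is |169*7 - 22*54|/(54*7) = 5/378).

22/7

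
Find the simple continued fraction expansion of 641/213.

[3; 106, 2]

Run the Euclidean algorithm on 641 and 213; the successive quotients are the partial quotients a_0, a_1, ... (each step inverts the fractional part left over by the previous one):
  641 = 3*213 + 2, so a_0 = 3.
  213 = 106*2 + 1, so a_1 = 106.
  2 = 2*1 + 0, so a_2 = 2.
The remainder reaches 0 after 3 divisions, so the expansion has 3 partial quotients, read off in order.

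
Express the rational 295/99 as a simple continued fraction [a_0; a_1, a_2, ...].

[2; 1, 48, 2]

Run the Euclidean algorithm on 295 and 99; the successive quotients are the partial quotients a_0, a_1, ... (each step inverts the fractional part left over by the previous one):
  295 = 2*99 + 97, so a_0 = 2.
  99 = 1*97 + 2, so a_1 = 1.
  97 = 48*2 + 1, so a_2 = 48.
  2 = 2*1 + 0, so a_3 = 2.
The remainder reaches 0 after 4 divisions, so the expansion has 4 partial quotients, read off in order.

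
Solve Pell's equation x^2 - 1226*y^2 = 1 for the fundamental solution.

First expand sqrt(1226) as a continued fraction. With x_i = (sqrt(1226) + m_i)/d_i and (m_0, d_0) = (0, 1): a_0 = floor(sqrt(1226)) = 35, since 35^2 = 1225 <= 1226 < 1296 = 36^2.
Iterate m_{i+1} = d_i*a_i - m_i, d_{i+1} = (1226 - m_{i+1}^2)/d_i, a_{i+1} = floor((a_0 + m_{i+1})/d_{i+1}):
  m_1 = 1*35 - 0 = 35, d_1 = (1226 - 35^2)/1 = 1/1 = 1, a_1 = floor((35 + 35)/1) = 70.
  m_2 = 1*70 - 35 = 35, d_2 = (1226 - 35^2)/1 = 1/1 = 1: (m_2, d_2) = (m_1, d_1) = (35, 1), so from here the quotient a_1 repeats; the period length is 1.
So sqrt(1226) = [35; (70)] with period length k = 1.
k is odd, so (p_{k-1}, q_{k-1}) only solves x^2 - 1226y^2 = -1 and the fundamental solution of x^2 - 1226y^2 = 1 is (p_{2k-1}, q_{2k-1}) = (p_1, q_1); compute convergents through index 1, running through the period twice.
Convergents (p_i = a_i*p_{i-1} + p_{i-2}, q_i = a_i*q_{i-1} + q_{i-2} with p_{-2}=0, p_{-1}=1, q_{-2}=1, q_{-1}=0):
  i=0: a_0=35, p_0 = 35*1 + 0 = 35, q_0 = 35*0 + 1 = 1.
  i=1: a_1=70, p_1 = 70*35 + 1 = 2451, q_1 = 70*1 + 0 = 70.
Indeed p_0^2 - 1226*q_0^2 = 1225 - 1226 = -1, not +1.
Check: 2451^2 - 1226*70^2 = 6007401 - 6007400 = 1, so (x, y) = (2451, 70) solves the equation, and by the theorem it is the least positive solution.

(x, y) = (2451, 70)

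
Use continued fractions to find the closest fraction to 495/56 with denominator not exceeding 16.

Expand x = 495/56 as a continued fraction with the Euclidean algorithm:
  495 = 8*56 + 47, so a_0 = 8.
  56 = 1*47 + 9, so a_1 = 1.
  47 = 5*9 + 2, so a_2 = 5.
  9 = 4*2 + 1, so a_3 = 4.
  2 = 2*1 + 0, so a_4 = 2.
so x = [8; 1, 5, 4, 2].
Convergents (p_i = a_i*p_{i-1} + p_{i-2}, q_i = a_i*q_{i-1} + q_{i-2} with p_{-2}=0, p_{-1}=1, q_{-2}=1, q_{-1}=0), until the denominator exceeds 16:
  i=0: a_0=8, p_0 = 8*1 + 0 = 8, q_0 = 8*0 + 1 = 1.
  i=1: a_1=1, p_1 = 1*8 + 1 = 9, q_1 = 1*1 + 0 = 1.
  i=2: a_2=5, p_2 = 5*9 + 8 = 53, q_2 = 5*1 + 1 = 6.
  i=3: a_3=4, p_3 = 4*53 + 9 = 221, q_3 = 4*6 + 1 = 25.
q_3 = 25 > 16, so the last convergent with denominator <= 16 is p_2/q_2 = 53/6.
The closest fraction with denominator <= 16 is either p_2/q_2 or the intermediate fraction (k*p_2 + p_1)/(k*q_2 + q_1) with the largest k >= 1 whose denominator stays <= 16; these approach x as k grows, and every other convergent or intermediate fraction in range is farther away.
Largest k: floor((16 - q_1)/q_2) = floor((16 - 1)/6) = 2.
That gives (2*53 + 9)/(2*6 + 1) = 115/13.
Compare the errors: |x - 53/6| = |495*6 - 53*56|/(56*6) = 2/336, and |x - 115/13| = |495*13 - 115*56|/(56*13) = 5/728.
Cross-multiplying, 2*728 = 1456 < 1680 = 5*336, so 2/336 is smaller: the convergent 53/6 is closer to x than 115/13.

53/6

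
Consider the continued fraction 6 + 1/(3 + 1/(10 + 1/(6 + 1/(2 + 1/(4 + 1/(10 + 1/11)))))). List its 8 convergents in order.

6/1, 19/3, 196/31, 1195/189, 2586/409, 11539/1825, 117976/18659, 1309275/207074

Using the convergent recurrence p_i = a_i*p_{i-1} + p_{i-2}, q_i = a_i*q_{i-1} + q_{i-2} with p_{-2}=0, p_{-1}=1, q_{-2}=1, q_{-1}=0:
  i=0: a_0=6, p_0 = 6*1 + 0 = 6, q_0 = 6*0 + 1 = 1.
  i=1: a_1=3, p_1 = 3*6 + 1 = 19, q_1 = 3*1 + 0 = 3.
  i=2: a_2=10, p_2 = 10*19 + 6 = 196, q_2 = 10*3 + 1 = 31.
  i=3: a_3=6, p_3 = 6*196 + 19 = 1195, q_3 = 6*31 + 3 = 189.
  i=4: a_4=2, p_4 = 2*1195 + 196 = 2586, q_4 = 2*189 + 31 = 409.
  i=5: a_5=4, p_5 = 4*2586 + 1195 = 11539, q_5 = 4*409 + 189 = 1825.
  i=6: a_6=10, p_6 = 10*11539 + 2586 = 117976, q_6 = 10*1825 + 409 = 18659.
  i=7: a_7=11, p_7 = 11*117976 + 11539 = 1309275, q_7 = 11*18659 + 1825 = 207074.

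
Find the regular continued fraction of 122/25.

[4; 1, 7, 3]

Run the Euclidean algorithm on 122 and 25; the successive quotients are the partial quotients a_0, a_1, ... (each step inverts the fractional part left over by the previous one):
  122 = 4*25 + 22, so a_0 = 4.
  25 = 1*22 + 3, so a_1 = 1.
  22 = 7*3 + 1, so a_2 = 7.
  3 = 3*1 + 0, so a_3 = 3.
The remainder reaches 0 after 4 divisions, so the expansion has 4 partial quotients, read off in order.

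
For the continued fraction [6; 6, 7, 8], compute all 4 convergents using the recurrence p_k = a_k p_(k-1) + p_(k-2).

Using the convergent recurrence p_i = a_i*p_{i-1} + p_{i-2}, q_i = a_i*q_{i-1} + q_{i-2} with p_{-2}=0, p_{-1}=1, q_{-2}=1, q_{-1}=0:
  i=0: a_0=6, p_0 = 6*1 + 0 = 6, q_0 = 6*0 + 1 = 1.
  i=1: a_1=6, p_1 = 6*6 + 1 = 37, q_1 = 6*1 + 0 = 6.
  i=2: a_2=7, p_2 = 7*37 + 6 = 265, q_2 = 7*6 + 1 = 43.
  i=3: a_3=8, p_3 = 8*265 + 37 = 2157, q_3 = 8*43 + 6 = 350.

6/1, 37/6, 265/43, 2157/350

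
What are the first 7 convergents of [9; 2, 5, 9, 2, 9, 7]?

Using the convergent recurrence p_i = a_i*p_{i-1} + p_{i-2}, q_i = a_i*q_{i-1} + q_{i-2} with p_{-2}=0, p_{-1}=1, q_{-2}=1, q_{-1}=0:
  i=0: a_0=9, p_0 = 9*1 + 0 = 9, q_0 = 9*0 + 1 = 1.
  i=1: a_1=2, p_1 = 2*9 + 1 = 19, q_1 = 2*1 + 0 = 2.
  i=2: a_2=5, p_2 = 5*19 + 9 = 104, q_2 = 5*2 + 1 = 11.
  i=3: a_3=9, p_3 = 9*104 + 19 = 955, q_3 = 9*11 + 2 = 101.
  i=4: a_4=2, p_4 = 2*955 + 104 = 2014, q_4 = 2*101 + 11 = 213.
  i=5: a_5=9, p_5 = 9*2014 + 955 = 19081, q_5 = 9*213 + 101 = 2018.
  i=6: a_6=7, p_6 = 7*19081 + 2014 = 135581, q_6 = 7*2018 + 213 = 14339.

9/1, 19/2, 104/11, 955/101, 2014/213, 19081/2018, 135581/14339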